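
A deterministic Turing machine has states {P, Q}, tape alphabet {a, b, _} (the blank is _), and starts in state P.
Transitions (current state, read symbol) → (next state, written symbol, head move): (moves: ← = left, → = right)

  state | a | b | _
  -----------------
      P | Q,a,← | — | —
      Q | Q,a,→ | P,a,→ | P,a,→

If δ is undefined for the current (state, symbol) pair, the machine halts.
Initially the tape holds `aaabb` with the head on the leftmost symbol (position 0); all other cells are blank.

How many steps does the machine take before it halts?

8

P | _[a]aabb   read a → write a, move ←, go to Q
Q | [_]aaabb   read _ → write a, move →, go to P
P | a[a]aabb   read a → write a, move ←, go to Q
Q | [a]aaabb   read a → write a, move →, go to Q
Q | a[a]aabb   read a → write a, move →, go to Q
Q | aa[a]abb   read a → write a, move →, go to Q
Q | aaa[a]bb   read a → write a, move →, go to Q
Q | aaaa[b]b   read b → write a, move →, go to P
P | aaaaa[b]
M halts after 8 transitions.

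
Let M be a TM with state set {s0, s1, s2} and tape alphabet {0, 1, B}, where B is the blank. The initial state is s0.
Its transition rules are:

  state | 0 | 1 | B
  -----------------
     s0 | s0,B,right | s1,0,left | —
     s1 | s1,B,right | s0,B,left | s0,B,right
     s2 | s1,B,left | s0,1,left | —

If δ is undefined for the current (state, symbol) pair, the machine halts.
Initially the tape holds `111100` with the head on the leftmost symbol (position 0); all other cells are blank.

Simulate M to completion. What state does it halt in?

s0 | B[1]11100B   read 1 → write 0, move left, go to s1
s1 | [B]011100B   read B → write B, move right, go to s0
s0 | B[0]11100B   read 0 → write B, move right, go to s0
s0 | BB[1]1100B   read 1 → write 0, move left, go to s1
s1 | B[B]01100B   read B → write B, move right, go to s0
s0 | BB[0]1100B   read 0 → write B, move right, go to s0
s0 | BBB[1]100B   read 1 → write 0, move left, go to s1
s1 | BB[B]0100B   read B → write B, move right, go to s0
s0 | BBB[0]100B   read 0 → write B, move right, go to s0
s0 | BBBB[1]00B   read 1 → write 0, move left, go to s1
s1 | BBB[B]000B   read B → write B, move right, go to s0
s0 | BBBB[0]00B   read 0 → write B, move right, go to s0
s0 | BBBBB[0]0B   read 0 → write B, move right, go to s0
s0 | BBBBBB[0]B   read 0 → write B, move right, go to s0
s0 | BBBBBBB[B]
No transition is defined for (s0, B); M halts in state s0.

s0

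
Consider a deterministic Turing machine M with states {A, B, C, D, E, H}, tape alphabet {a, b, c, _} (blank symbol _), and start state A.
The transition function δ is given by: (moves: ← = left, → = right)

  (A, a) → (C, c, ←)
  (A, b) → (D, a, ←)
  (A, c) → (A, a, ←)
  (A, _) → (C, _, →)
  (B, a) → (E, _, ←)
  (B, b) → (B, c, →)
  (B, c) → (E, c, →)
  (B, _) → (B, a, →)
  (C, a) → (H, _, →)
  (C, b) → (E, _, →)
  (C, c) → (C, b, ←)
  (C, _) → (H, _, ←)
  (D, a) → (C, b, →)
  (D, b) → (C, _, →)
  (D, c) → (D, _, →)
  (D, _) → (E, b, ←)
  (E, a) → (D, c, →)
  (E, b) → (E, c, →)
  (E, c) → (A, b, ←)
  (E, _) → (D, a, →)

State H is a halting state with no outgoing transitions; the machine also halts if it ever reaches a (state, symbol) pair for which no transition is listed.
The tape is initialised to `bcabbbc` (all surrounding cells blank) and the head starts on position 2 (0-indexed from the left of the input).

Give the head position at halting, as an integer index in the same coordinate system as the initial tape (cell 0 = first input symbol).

state=A head=2 tape=bc[a]bbbc   (A,a)→(C,c,←)
state=C head=1 tape=b[c]cbbbc   (C,c)→(C,b,←)
state=C head=0 tape=[b]bcbbbc   (C,b)→(E,_,→)
state=E head=1 tape=_[b]cbbbc   (E,b)→(E,c,→)
state=E head=2 tape=_c[c]bbbc   (E,c)→(A,b,←)
state=A head=1 tape=_[c]bbbbc   (A,c)→(A,a,←)
state=A head=0 tape=[_]abbbbc   (A,_)→(C,_,→)
state=C head=1 tape=_[a]bbbbc   (C,a)→(H,_,→)
state=H head=2 tape=__[b]bbbc
At halt the head is at cell 2.

2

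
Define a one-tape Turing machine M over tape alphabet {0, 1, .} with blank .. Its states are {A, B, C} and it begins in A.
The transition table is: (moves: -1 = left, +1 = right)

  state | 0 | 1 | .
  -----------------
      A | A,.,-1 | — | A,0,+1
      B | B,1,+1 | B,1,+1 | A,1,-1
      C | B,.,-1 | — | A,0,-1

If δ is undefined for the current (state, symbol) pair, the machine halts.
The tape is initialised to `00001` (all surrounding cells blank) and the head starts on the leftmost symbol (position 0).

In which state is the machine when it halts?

A | ....[0]0001   read 0 → write ., move -1, go to A
A | ...[.].0001   read . → write 0, move +1, go to A
A | ...0[.]0001   read . → write 0, move +1, go to A
A | ...00[0]001   read 0 → write ., move -1, go to A
A | ...0[0].001   read 0 → write ., move -1, go to A
A | ...[0]..001   read 0 → write ., move -1, go to A
A | ..[.]...001   read . → write 0, move +1, go to A
A | ..0[.]..001   read . → write 0, move +1, go to A
A | ..00[.].001   read . → write 0, move +1, go to A
A | ..000[.]001   read . → write 0, move +1, go to A
A | ..0000[0]01   read 0 → write ., move -1, go to A
A | ..000[0].01   read 0 → write ., move -1, go to A
A | ..00[0]..01   read 0 → write ., move -1, go to A
A | ..0[0]...01   read 0 → write ., move -1, go to A
A | ..[0]....01   read 0 → write ., move -1, go to A
A | .[.].....01   read . → write 0, move +1, go to A
A | .0[.]....01   read . → write 0, move +1, go to A
A | .00[.]...01   read . → write 0, move +1, go to A
A | .000[.]..01   read . → write 0, move +1, go to A
A | .0000[.].01   read . → write 0, move +1, go to A
A | .00000[.]01   read . → write 0, move +1, go to A
A | .000000[0]1   read 0 → write ., move -1, go to A
A | .00000[0].1   read 0 → write ., move -1, go to A
A | .0000[0]..1   read 0 → write ., move -1, go to A
A | .000[0]...1   read 0 → write ., move -1, go to A
A | .00[0]....1   read 0 → write ., move -1, go to A
A | .0[0].....1   read 0 → write ., move -1, go to A
A | .[0]......1   read 0 → write ., move -1, go to A
A | [.].......1   read . → write 0, move +1, go to A
A | 0[.]......1   read . → write 0, move +1, go to A
A | 00[.].....1   read . → write 0, move +1, go to A
A | 000[.]....1   read . → write 0, move +1, go to A
A | 0000[.]...1   read . → write 0, move +1, go to A
A | 00000[.]..1   read . → write 0, move +1, go to A
A | 000000[.].1   read . → write 0, move +1, go to A
A | 0000000[.]1   read . → write 0, move +1, go to A
A | 00000000[1]
No transition is defined for (A, 1); M halts in state A.

A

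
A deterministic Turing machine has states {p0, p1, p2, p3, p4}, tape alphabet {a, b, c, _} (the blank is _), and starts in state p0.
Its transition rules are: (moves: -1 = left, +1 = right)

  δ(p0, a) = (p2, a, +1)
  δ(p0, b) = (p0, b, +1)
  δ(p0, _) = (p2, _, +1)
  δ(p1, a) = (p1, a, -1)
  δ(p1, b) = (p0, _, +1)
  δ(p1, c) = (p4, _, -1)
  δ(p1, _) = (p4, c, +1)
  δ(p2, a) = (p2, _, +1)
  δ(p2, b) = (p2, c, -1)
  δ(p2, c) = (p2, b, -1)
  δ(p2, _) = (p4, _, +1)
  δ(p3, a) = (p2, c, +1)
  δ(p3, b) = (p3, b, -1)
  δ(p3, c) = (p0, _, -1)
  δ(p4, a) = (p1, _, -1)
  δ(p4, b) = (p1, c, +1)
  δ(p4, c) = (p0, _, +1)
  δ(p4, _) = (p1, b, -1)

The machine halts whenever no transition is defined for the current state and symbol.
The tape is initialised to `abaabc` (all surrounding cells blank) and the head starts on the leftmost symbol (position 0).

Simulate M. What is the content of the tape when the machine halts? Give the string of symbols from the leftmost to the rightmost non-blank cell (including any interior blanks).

ccccc_c

p0 | _[a]baabc   read a → write a, move +1, go to p2
p2 | _a[b]aabc   read b → write c, move -1, go to p2
p2 | _[a]caabc   read a → write _, move +1, go to p2
p2 | __[c]aabc   read c → write b, move -1, go to p2
p2 | _[_]baabc   read _ → write _, move +1, go to p4
p4 | __[b]aabc   read b → write c, move +1, go to p1
p1 | __c[a]abc   read a → write a, move -1, go to p1
p1 | __[c]aabc   read c → write _, move -1, go to p4
p4 | _[_]_aabc   read _ → write b, move -1, go to p1
p1 | [_]b_aabc   read _ → write c, move +1, go to p4
p4 | c[b]_aabc   read b → write c, move +1, go to p1
p1 | cc[_]aabc   read _ → write c, move +1, go to p4
p4 | ccc[a]abc   read a → write _, move -1, go to p1
p1 | cc[c]_abc   read c → write _, move -1, go to p4
p4 | c[c]__abc   read c → write _, move +1, go to p0
p0 | c_[_]_abc   read _ → write _, move +1, go to p2
p2 | c__[_]abc   read _ → write _, move +1, go to p4
p4 | c___[a]bc   read a → write _, move -1, go to p1
p1 | c__[_]_bc   read _ → write c, move +1, go to p4
p4 | c__c[_]bc   read _ → write b, move -1, go to p1
p1 | c__[c]bbc   read c → write _, move -1, go to p4
p4 | c_[_]_bbc   read _ → write b, move -1, go to p1
p1 | c[_]b_bbc   read _ → write c, move +1, go to p4
p4 | cc[b]_bbc   read b → write c, move +1, go to p1
p1 | ccc[_]bbc   read _ → write c, move +1, go to p4
p4 | cccc[b]bc   read b → write c, move +1, go to p1
p1 | ccccc[b]c   read b → write _, move +1, go to p0
p0 | ccccc_[c]
The non-blank tape span at halt is ccccc_c.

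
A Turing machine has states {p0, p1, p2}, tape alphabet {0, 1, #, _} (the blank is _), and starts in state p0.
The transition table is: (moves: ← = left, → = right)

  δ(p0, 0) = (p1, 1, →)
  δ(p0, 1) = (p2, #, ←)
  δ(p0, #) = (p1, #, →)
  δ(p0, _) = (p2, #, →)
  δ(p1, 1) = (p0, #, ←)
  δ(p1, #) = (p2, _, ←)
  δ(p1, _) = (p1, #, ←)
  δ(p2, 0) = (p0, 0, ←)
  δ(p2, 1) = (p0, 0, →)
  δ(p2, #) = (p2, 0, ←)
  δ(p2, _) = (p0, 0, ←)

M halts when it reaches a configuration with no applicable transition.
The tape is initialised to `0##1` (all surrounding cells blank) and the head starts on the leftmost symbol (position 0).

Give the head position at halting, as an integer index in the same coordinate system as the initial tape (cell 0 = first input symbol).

0

p0 | _[0]##1   read 0 → write 1, move →, go to p1
p1 | _1[#]#1   read # → write _, move ←, go to p2
p2 | _[1]_#1   read 1 → write 0, move →, go to p0
p0 | _0[_]#1   read _ → write #, move →, go to p2
p2 | _0#[#]1   read # → write 0, move ←, go to p2
p2 | _0[#]01   read # → write 0, move ←, go to p2
p2 | _[0]001   read 0 → write 0, move ←, go to p0
p0 | [_]0001   read _ → write #, move →, go to p2
p2 | #[0]001   read 0 → write 0, move ←, go to p0
p0 | [#]0001   read # → write #, move →, go to p1
p1 | #[0]001
At halt the head is at cell 0.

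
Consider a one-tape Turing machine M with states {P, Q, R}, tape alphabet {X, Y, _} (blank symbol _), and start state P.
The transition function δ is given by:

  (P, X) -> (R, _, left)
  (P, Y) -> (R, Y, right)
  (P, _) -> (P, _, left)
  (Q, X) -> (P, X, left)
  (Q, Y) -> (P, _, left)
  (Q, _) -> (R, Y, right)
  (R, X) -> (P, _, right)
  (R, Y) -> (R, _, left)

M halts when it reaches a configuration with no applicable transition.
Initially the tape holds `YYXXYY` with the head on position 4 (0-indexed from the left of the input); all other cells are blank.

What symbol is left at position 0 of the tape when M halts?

state=P head=4 tape=_YYXX[Y]Y   (P,Y)→(R,Y,right)
state=R head=5 tape=_YYXXY[Y]   (R,Y)→(R,_,left)
state=R head=4 tape=_YYXX[Y]_   (R,Y)→(R,_,left)
state=R head=3 tape=_YYX[X]__   (R,X)→(P,_,right)
state=P head=4 tape=_YYX_[_]_   (P,_)→(P,_,left)
state=P head=3 tape=_YYX[_]__   (P,_)→(P,_,left)
state=P head=2 tape=_YY[X]___   (P,X)→(R,_,left)
state=R head=1 tape=_Y[Y]____   (R,Y)→(R,_,left)
state=R head=0 tape=_[Y]_____   (R,Y)→(R,_,left)
state=R head=-1 tape=[_]______
Cell 0 holds _ when M halts.

_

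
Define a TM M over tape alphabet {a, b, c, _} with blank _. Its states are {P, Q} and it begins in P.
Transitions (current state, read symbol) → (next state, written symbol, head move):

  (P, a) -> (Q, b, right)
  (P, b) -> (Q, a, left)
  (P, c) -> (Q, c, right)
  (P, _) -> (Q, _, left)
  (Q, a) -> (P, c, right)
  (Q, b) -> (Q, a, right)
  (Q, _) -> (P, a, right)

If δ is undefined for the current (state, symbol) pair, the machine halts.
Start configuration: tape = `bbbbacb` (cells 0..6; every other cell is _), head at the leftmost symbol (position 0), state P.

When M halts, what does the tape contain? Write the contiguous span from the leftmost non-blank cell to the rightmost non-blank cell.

abaaaccac

state=P head=0 tape=_[b]bbbacb__   (P,b)→(Q,a,left)
state=Q head=-1 tape=[_]abbbacb__   (Q,_)→(P,a,right)
state=P head=0 tape=a[a]bbbacb__   (P,a)→(Q,b,right)
state=Q head=1 tape=ab[b]bbacb__   (Q,b)→(Q,a,right)
state=Q head=2 tape=aba[b]bacb__   (Q,b)→(Q,a,right)
state=Q head=3 tape=abaa[b]acb__   (Q,b)→(Q,a,right)
state=Q head=4 tape=abaaa[a]cb__   (Q,a)→(P,c,right)
state=P head=5 tape=abaaac[c]b__   (P,c)→(Q,c,right)
state=Q head=6 tape=abaaacc[b]__   (Q,b)→(Q,a,right)
state=Q head=7 tape=abaaacca[_]_   (Q,_)→(P,a,right)
state=P head=8 tape=abaaaccaa[_]   (P,_)→(Q,_,left)
state=Q head=7 tape=abaaacca[a]_   (Q,a)→(P,c,right)
state=P head=8 tape=abaaaccac[_]   (P,_)→(Q,_,left)
state=Q head=7 tape=abaaacca[c]_
The non-blank tape span at halt is abaaaccac.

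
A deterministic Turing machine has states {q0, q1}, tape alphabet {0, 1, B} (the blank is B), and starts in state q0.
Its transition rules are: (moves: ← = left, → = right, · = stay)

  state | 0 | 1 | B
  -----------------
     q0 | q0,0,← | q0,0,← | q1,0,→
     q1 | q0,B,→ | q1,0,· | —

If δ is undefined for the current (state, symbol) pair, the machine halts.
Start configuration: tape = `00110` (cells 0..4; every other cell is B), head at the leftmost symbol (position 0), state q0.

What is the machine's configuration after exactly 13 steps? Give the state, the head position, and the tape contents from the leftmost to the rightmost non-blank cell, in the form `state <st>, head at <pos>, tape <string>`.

state=q0 head=0 tape=B[0]0110   (q0,0)→(q0,0,←)
state=q0 head=-1 tape=[B]00110   (q0,B)→(q1,0,→)
state=q1 head=0 tape=0[0]0110   (q1,0)→(q0,B,→)
state=q0 head=1 tape=0B[0]110   (q0,0)→(q0,0,←)
state=q0 head=0 tape=0[B]0110   (q0,B)→(q1,0,→)
state=q1 head=1 tape=00[0]110   (q1,0)→(q0,B,→)
state=q0 head=2 tape=00B[1]10   (q0,1)→(q0,0,←)
state=q0 head=1 tape=00[B]010   (q0,B)→(q1,0,→)
state=q1 head=2 tape=000[0]10   (q1,0)→(q0,B,→)
state=q0 head=3 tape=000B[1]0   (q0,1)→(q0,0,←)
state=q0 head=2 tape=000[B]00   (q0,B)→(q1,0,→)
state=q1 head=3 tape=0000[0]0   (q1,0)→(q0,B,→)
state=q0 head=4 tape=0000B[0]   (q0,0)→(q0,0,←)
state=q0 head=3 tape=0000[B]0
After 13 steps: state q0, head at 3, tape 0000B0.

state q0, head at 3, tape 0000B0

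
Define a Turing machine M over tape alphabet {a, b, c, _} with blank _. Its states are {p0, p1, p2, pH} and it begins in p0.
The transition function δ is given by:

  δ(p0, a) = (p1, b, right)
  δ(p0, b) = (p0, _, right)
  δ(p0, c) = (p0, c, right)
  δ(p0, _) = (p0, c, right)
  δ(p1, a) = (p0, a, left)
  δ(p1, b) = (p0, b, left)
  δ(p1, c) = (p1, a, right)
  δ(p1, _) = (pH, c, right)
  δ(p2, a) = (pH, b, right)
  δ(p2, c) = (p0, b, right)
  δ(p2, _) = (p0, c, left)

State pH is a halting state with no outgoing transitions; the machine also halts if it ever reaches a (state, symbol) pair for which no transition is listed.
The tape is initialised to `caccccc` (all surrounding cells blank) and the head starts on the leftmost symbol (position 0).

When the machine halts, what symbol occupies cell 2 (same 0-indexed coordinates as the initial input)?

a

p0 | [c]accccc__   read c → write c, move right, go to p0
p0 | c[a]ccccc__   read a → write b, move right, go to p1
p1 | cb[c]cccc__   read c → write a, move right, go to p1
p1 | cba[c]ccc__   read c → write a, move right, go to p1
p1 | cbaa[c]cc__   read c → write a, move right, go to p1
p1 | cbaaa[c]c__   read c → write a, move right, go to p1
p1 | cbaaaa[c]__   read c → write a, move right, go to p1
p1 | cbaaaaa[_]_   read _ → write c, move right, go to pH
pH | cbaaaaac[_]
Cell 2 holds a when M halts.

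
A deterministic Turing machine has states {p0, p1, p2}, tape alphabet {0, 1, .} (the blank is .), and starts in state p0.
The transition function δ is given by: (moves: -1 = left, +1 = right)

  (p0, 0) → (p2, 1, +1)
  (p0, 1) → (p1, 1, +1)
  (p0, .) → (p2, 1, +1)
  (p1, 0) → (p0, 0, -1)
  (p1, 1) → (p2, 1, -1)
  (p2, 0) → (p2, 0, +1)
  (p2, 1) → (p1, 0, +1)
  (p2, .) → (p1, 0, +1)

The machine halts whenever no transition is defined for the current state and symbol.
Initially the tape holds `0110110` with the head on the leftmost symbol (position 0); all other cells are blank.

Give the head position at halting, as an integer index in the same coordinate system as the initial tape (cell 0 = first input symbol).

state=p0 head=0 tape=[0]110110..   (p0,0)→(p2,1,+1)
state=p2 head=1 tape=1[1]10110..   (p2,1)→(p1,0,+1)
state=p1 head=2 tape=10[1]0110..   (p1,1)→(p2,1,-1)
state=p2 head=1 tape=1[0]10110..   (p2,0)→(p2,0,+1)
state=p2 head=2 tape=10[1]0110..   (p2,1)→(p1,0,+1)
state=p1 head=3 tape=100[0]110..   (p1,0)→(p0,0,-1)
state=p0 head=2 tape=10[0]0110..   (p0,0)→(p2,1,+1)
state=p2 head=3 tape=101[0]110..   (p2,0)→(p2,0,+1)
state=p2 head=4 tape=1010[1]10..   (p2,1)→(p1,0,+1)
state=p1 head=5 tape=10100[1]0..   (p1,1)→(p2,1,-1)
state=p2 head=4 tape=1010[0]10..   (p2,0)→(p2,0,+1)
state=p2 head=5 tape=10100[1]0..   (p2,1)→(p1,0,+1)
state=p1 head=6 tape=101000[0]..   (p1,0)→(p0,0,-1)
state=p0 head=5 tape=10100[0]0..   (p0,0)→(p2,1,+1)
state=p2 head=6 tape=101001[0]..   (p2,0)→(p2,0,+1)
state=p2 head=7 tape=1010010[.].   (p2,.)→(p1,0,+1)
state=p1 head=8 tape=10100100[.]
At halt the head is at cell 8.

8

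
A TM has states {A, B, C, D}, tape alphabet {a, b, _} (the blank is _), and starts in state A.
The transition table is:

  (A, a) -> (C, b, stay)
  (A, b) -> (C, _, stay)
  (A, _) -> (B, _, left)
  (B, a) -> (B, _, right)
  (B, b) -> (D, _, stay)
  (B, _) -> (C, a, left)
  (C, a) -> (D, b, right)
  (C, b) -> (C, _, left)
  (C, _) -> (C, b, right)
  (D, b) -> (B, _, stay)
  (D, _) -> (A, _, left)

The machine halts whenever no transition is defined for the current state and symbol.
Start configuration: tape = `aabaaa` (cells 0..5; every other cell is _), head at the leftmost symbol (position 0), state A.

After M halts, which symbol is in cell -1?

b

A | __[a]abaaa   read a → write b, move stay, go to C
C | __[b]abaaa   read b → write _, move left, go to C
C | _[_]_abaaa   read _ → write b, move right, go to C
C | _b[_]abaaa   read _ → write b, move right, go to C
C | _bb[a]baaa   read a → write b, move right, go to D
D | _bbb[b]aaa   read b → write _, move stay, go to B
B | _bbb[_]aaa   read _ → write a, move left, go to C
C | _bb[b]aaaa   read b → write _, move left, go to C
C | _b[b]_aaaa   read b → write _, move left, go to C
C | _[b]__aaaa   read b → write _, move left, go to C
C | [_]___aaaa   read _ → write b, move right, go to C
C | b[_]__aaaa   read _ → write b, move right, go to C
C | bb[_]_aaaa   read _ → write b, move right, go to C
C | bbb[_]aaaa   read _ → write b, move right, go to C
C | bbbb[a]aaa   read a → write b, move right, go to D
D | bbbbb[a]aa
Cell -1 holds b when M halts.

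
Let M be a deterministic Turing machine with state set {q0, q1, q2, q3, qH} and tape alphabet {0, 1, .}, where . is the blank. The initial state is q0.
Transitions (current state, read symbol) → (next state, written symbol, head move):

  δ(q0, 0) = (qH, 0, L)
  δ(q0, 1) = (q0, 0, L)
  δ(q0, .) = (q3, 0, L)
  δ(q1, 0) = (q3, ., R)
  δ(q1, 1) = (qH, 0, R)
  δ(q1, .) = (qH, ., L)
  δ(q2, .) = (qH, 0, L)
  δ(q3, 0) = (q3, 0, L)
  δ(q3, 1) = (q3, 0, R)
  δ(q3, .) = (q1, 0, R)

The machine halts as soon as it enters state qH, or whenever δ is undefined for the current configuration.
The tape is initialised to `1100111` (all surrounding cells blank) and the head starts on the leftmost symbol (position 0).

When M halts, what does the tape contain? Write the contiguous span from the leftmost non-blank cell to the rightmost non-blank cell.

state=q0 head=0 tape=..[1]100111..   (q0,1)→(q0,0,L)
state=q0 head=-1 tape=.[.]0100111..   (q0,.)→(q3,0,L)
state=q3 head=-2 tape=[.]00100111..   (q3,.)→(q1,0,R)
state=q1 head=-1 tape=0[0]0100111..   (q1,0)→(q3,.,R)
state=q3 head=0 tape=0.[0]100111..   (q3,0)→(q3,0,L)
state=q3 head=-1 tape=0[.]0100111..   (q3,.)→(q1,0,R)
state=q1 head=0 tape=00[0]100111..   (q1,0)→(q3,.,R)
state=q3 head=1 tape=00.[1]00111..   (q3,1)→(q3,0,R)
state=q3 head=2 tape=00.0[0]0111..   (q3,0)→(q3,0,L)
state=q3 head=1 tape=00.[0]00111..   (q3,0)→(q3,0,L)
state=q3 head=0 tape=00[.]000111..   (q3,.)→(q1,0,R)
state=q1 head=1 tape=000[0]00111..   (q1,0)→(q3,.,R)
state=q3 head=2 tape=000.[0]0111..   (q3,0)→(q3,0,L)
state=q3 head=1 tape=000[.]00111..   (q3,.)→(q1,0,R)
state=q1 head=2 tape=0000[0]0111..   (q1,0)→(q3,.,R)
state=q3 head=3 tape=0000.[0]111..   (q3,0)→(q3,0,L)
state=q3 head=2 tape=0000[.]0111..   (q3,.)→(q1,0,R)
state=q1 head=3 tape=00000[0]111..   (q1,0)→(q3,.,R)
state=q3 head=4 tape=00000.[1]11..   (q3,1)→(q3,0,R)
state=q3 head=5 tape=00000.0[1]1..   (q3,1)→(q3,0,R)
state=q3 head=6 tape=00000.00[1]..   (q3,1)→(q3,0,R)
state=q3 head=7 tape=00000.000[.].   (q3,.)→(q1,0,R)
state=q1 head=8 tape=00000.0000[.]   (q1,.)→(qH,.,L)
state=qH head=7 tape=00000.000[0].
The non-blank tape span at halt is 00000.0000.

00000.0000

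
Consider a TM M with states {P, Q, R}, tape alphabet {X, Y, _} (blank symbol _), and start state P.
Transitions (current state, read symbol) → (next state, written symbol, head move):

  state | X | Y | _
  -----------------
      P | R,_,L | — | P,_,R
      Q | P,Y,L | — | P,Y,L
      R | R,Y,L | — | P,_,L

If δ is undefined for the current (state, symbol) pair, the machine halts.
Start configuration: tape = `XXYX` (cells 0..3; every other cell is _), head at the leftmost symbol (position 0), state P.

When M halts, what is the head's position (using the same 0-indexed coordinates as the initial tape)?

state=P head=0 tape=__[X]XYX   (P,X)→(R,_,L)
state=R head=-1 tape=_[_]_XYX   (R,_)→(P,_,L)
state=P head=-2 tape=[_]__XYX   (P,_)→(P,_,R)
state=P head=-1 tape=_[_]_XYX   (P,_)→(P,_,R)
state=P head=0 tape=__[_]XYX   (P,_)→(P,_,R)
state=P head=1 tape=___[X]YX   (P,X)→(R,_,L)
state=R head=0 tape=__[_]_YX   (R,_)→(P,_,L)
state=P head=-1 tape=_[_]__YX   (P,_)→(P,_,R)
state=P head=0 tape=__[_]_YX   (P,_)→(P,_,R)
state=P head=1 tape=___[_]YX   (P,_)→(P,_,R)
state=P head=2 tape=____[Y]X
At halt the head is at cell 2.

2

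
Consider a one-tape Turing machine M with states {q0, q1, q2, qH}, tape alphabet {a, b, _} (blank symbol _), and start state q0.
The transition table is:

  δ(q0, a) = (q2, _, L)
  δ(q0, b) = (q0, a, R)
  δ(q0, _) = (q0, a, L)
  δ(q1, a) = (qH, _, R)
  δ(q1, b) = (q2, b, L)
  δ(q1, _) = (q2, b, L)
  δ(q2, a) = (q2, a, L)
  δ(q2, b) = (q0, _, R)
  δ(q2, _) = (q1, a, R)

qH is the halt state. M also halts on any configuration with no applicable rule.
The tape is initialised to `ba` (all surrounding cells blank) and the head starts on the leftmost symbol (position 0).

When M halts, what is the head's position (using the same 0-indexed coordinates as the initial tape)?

1

q0 | _[b]a   read b → write a, move R, go to q0
q0 | _a[a]   read a → write _, move L, go to q2
q2 | _[a]_   read a → write a, move L, go to q2
q2 | [_]a_   read _ → write a, move R, go to q1
q1 | a[a]_   read a → write _, move R, go to qH
qH | a_[_]
At halt the head is at cell 1.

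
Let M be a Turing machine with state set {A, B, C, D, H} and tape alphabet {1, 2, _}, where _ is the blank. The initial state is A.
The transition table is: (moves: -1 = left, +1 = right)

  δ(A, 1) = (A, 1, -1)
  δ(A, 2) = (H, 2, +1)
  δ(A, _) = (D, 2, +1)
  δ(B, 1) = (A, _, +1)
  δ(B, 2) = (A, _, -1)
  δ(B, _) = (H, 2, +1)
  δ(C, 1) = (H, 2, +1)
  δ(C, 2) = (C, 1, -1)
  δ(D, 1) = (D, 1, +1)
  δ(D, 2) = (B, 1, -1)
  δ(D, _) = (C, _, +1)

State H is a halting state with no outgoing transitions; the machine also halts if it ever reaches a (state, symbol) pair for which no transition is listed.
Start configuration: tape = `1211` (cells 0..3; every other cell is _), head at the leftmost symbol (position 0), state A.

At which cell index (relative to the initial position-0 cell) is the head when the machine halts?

state=A head=0 tape=_[1]211__   (A,1)→(A,1,-1)
state=A head=-1 tape=[_]1211__   (A,_)→(D,2,+1)
state=D head=0 tape=2[1]211__   (D,1)→(D,1,+1)
state=D head=1 tape=21[2]11__   (D,2)→(B,1,-1)
state=B head=0 tape=2[1]111__   (B,1)→(A,_,+1)
state=A head=1 tape=2_[1]11__   (A,1)→(A,1,-1)
state=A head=0 tape=2[_]111__   (A,_)→(D,2,+1)
state=D head=1 tape=22[1]11__   (D,1)→(D,1,+1)
state=D head=2 tape=221[1]1__   (D,1)→(D,1,+1)
state=D head=3 tape=2211[1]__   (D,1)→(D,1,+1)
state=D head=4 tape=22111[_]_   (D,_)→(C,_,+1)
state=C head=5 tape=22111_[_]
At halt the head is at cell 5.

5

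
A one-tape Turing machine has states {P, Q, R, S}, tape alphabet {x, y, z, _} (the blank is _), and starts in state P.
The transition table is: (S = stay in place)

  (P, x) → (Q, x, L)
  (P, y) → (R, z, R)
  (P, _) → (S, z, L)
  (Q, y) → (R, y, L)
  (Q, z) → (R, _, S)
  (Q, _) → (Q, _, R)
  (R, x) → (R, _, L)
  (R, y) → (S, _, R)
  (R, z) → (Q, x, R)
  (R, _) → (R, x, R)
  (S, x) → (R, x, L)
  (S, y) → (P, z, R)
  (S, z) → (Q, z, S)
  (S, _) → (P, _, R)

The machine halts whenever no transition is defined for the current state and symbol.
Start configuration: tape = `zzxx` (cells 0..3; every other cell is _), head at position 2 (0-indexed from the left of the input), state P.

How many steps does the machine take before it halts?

P | zz[x]x   read x → write x, move L, go to Q
Q | z[z]xx   read z → write _, move S, go to R
R | z[_]xx   read _ → write x, move R, go to R
R | zx[x]x   read x → write _, move L, go to R
R | z[x]_x   read x → write _, move L, go to R
R | [z]__x   read z → write x, move R, go to Q
Q | x[_]_x   read _ → write _, move R, go to Q
Q | x_[_]x   read _ → write _, move R, go to Q
Q | x__[x]
M halts after 8 transitions.

8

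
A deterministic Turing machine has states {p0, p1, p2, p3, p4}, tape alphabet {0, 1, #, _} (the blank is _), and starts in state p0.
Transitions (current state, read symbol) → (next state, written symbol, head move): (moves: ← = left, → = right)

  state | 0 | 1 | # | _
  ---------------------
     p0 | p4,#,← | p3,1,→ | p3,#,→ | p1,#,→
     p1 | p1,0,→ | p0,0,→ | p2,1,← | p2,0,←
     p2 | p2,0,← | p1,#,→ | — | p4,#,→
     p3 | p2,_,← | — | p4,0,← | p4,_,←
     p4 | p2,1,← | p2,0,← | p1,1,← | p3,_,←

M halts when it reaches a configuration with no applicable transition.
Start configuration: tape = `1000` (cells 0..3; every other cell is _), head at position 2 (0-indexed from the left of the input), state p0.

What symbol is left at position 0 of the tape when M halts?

p0 | 10[0]0   read 0 → write #, move ←, go to p4
p4 | 1[0]#0   read 0 → write 1, move ←, go to p2
p2 | [1]1#0   read 1 → write #, move →, go to p1
p1 | #[1]#0   read 1 → write 0, move →, go to p0
p0 | #0[#]0   read # → write #, move →, go to p3
p3 | #0#[0]   read 0 → write _, move ←, go to p2
p2 | #0[#]_
Cell 0 holds # when M halts.

#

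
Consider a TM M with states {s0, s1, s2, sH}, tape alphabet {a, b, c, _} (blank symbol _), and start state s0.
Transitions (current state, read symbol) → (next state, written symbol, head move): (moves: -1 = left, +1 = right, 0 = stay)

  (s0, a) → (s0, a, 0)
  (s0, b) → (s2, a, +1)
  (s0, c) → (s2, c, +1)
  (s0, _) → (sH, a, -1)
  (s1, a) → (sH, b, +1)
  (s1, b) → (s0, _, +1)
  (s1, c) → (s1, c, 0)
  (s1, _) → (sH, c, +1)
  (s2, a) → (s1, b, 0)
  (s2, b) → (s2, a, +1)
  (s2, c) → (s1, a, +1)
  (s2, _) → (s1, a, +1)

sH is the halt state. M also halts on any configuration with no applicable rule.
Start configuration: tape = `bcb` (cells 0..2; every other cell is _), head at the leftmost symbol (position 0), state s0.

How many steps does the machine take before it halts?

4

s0 | [b]cb_   read b → write a, move +1, go to s2
s2 | a[c]b_   read c → write a, move +1, go to s1
s1 | aa[b]_   read b → write _, move +1, go to s0
s0 | aa_[_]   read _ → write a, move -1, go to sH
sH | aa[_]a
M halts after 4 transitions.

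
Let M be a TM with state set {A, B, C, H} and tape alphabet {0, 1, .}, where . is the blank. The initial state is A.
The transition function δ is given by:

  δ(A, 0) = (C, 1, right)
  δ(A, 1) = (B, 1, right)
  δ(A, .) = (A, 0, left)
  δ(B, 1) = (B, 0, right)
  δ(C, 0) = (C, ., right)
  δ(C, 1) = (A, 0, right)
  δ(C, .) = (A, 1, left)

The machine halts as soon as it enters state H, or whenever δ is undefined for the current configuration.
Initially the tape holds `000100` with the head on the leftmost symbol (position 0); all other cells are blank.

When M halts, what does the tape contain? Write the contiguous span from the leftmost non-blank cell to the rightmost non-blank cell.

state=A head=0 tape=[0]00100.   (A,0)→(C,1,right)
state=C head=1 tape=1[0]0100.   (C,0)→(C,.,right)
state=C head=2 tape=1.[0]100.   (C,0)→(C,.,right)
state=C head=3 tape=1..[1]00.   (C,1)→(A,0,right)
state=A head=4 tape=1..0[0]0.   (A,0)→(C,1,right)
state=C head=5 tape=1..01[0].   (C,0)→(C,.,right)
state=C head=6 tape=1..01.[.]   (C,.)→(A,1,left)
state=A head=5 tape=1..01[.]1   (A,.)→(A,0,left)
state=A head=4 tape=1..0[1]01   (A,1)→(B,1,right)
state=B head=5 tape=1..01[0]1
The non-blank tape span at halt is 1..0101.

1..0101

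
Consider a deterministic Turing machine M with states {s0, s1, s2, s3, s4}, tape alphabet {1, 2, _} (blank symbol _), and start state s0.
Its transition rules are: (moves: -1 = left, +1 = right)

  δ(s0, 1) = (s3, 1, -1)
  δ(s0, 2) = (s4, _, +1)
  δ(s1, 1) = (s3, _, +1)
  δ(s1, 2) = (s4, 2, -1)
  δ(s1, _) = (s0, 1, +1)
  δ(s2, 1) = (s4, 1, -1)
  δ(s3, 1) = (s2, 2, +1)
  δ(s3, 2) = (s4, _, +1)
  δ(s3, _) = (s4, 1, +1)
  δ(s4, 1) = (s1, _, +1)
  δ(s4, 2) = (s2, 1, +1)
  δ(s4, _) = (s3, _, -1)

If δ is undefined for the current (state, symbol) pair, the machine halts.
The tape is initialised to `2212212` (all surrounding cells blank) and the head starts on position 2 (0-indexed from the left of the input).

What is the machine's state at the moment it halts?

state=s0 head=2 tape=22[1]2212   (s0,1)→(s3,1,-1)
state=s3 head=1 tape=2[2]12212   (s3,2)→(s4,_,+1)
state=s4 head=2 tape=2_[1]2212   (s4,1)→(s1,_,+1)
state=s1 head=3 tape=2__[2]212   (s1,2)→(s4,2,-1)
state=s4 head=2 tape=2_[_]2212   (s4,_)→(s3,_,-1)
state=s3 head=1 tape=2[_]_2212   (s3,_)→(s4,1,+1)
state=s4 head=2 tape=21[_]2212   (s4,_)→(s3,_,-1)
state=s3 head=1 tape=2[1]_2212   (s3,1)→(s2,2,+1)
state=s2 head=2 tape=22[_]2212
No transition is defined for (s2, _); M halts in state s2.

s2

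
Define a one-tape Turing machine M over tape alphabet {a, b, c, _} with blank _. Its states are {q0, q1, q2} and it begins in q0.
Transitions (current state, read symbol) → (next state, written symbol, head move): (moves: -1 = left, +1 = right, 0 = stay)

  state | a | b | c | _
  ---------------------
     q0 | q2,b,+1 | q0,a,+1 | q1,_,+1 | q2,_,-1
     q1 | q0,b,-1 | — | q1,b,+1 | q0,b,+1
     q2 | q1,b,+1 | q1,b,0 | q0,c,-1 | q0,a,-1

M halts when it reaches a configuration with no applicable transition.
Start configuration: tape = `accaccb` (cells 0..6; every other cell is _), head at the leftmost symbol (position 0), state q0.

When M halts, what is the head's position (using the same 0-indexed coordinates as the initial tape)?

state=q0 head=0 tape=[a]ccaccb   (q0,a)→(q2,b,+1)
state=q2 head=1 tape=b[c]caccb   (q2,c)→(q0,c,-1)
state=q0 head=0 tape=[b]ccaccb   (q0,b)→(q0,a,+1)
state=q0 head=1 tape=a[c]caccb   (q0,c)→(q1,_,+1)
state=q1 head=2 tape=a_[c]accb   (q1,c)→(q1,b,+1)
state=q1 head=3 tape=a_b[a]ccb   (q1,a)→(q0,b,-1)
state=q0 head=2 tape=a_[b]bccb   (q0,b)→(q0,a,+1)
state=q0 head=3 tape=a_a[b]ccb   (q0,b)→(q0,a,+1)
state=q0 head=4 tape=a_aa[c]cb   (q0,c)→(q1,_,+1)
state=q1 head=5 tape=a_aa_[c]b   (q1,c)→(q1,b,+1)
state=q1 head=6 tape=a_aa_b[b]
At halt the head is at cell 6.

6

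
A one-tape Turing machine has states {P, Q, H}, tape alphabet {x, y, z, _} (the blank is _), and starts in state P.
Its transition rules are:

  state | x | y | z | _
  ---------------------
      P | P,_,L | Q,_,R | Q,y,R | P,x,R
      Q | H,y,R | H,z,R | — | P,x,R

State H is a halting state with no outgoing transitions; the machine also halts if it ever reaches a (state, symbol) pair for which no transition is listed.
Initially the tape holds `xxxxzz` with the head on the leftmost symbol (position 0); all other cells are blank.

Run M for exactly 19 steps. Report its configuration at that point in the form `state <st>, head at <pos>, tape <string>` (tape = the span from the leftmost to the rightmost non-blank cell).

P | ___[x]xxxzz   read x → write _, move L, go to P
P | __[_]_xxxzz   read _ → write x, move R, go to P
P | __x[_]xxxzz   read _ → write x, move R, go to P
P | __xx[x]xxzz   read x → write _, move L, go to P
P | __x[x]_xxzz   read x → write _, move L, go to P
P | __[x]__xxzz   read x → write _, move L, go to P
P | _[_]___xxzz   read _ → write x, move R, go to P
P | _x[_]__xxzz   read _ → write x, move R, go to P
P | _xx[_]_xxzz   read _ → write x, move R, go to P
P | _xxx[_]xxzz   read _ → write x, move R, go to P
P | _xxxx[x]xzz   read x → write _, move L, go to P
P | _xxx[x]_xzz   read x → write _, move L, go to P
P | _xx[x]__xzz   read x → write _, move L, go to P
P | _x[x]___xzz   read x → write _, move L, go to P
P | _[x]____xzz   read x → write _, move L, go to P
P | [_]_____xzz   read _ → write x, move R, go to P
P | x[_]____xzz   read _ → write x, move R, go to P
P | xx[_]___xzz   read _ → write x, move R, go to P
P | xxx[_]__xzz   read _ → write x, move R, go to P
P | xxxx[_]_xzz
After 19 steps: state P, head at 1, tape xxxx__xzz.

state P, head at 1, tape xxxx__xzz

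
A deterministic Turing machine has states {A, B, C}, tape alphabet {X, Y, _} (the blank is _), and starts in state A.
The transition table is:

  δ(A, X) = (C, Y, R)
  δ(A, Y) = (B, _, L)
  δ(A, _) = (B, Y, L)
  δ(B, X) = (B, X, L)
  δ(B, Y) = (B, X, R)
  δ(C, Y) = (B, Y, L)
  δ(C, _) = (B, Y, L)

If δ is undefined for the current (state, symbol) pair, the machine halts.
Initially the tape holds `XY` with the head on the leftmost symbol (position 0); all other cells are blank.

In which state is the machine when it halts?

state=A head=0 tape=[X]Y_   (A,X)→(C,Y,R)
state=C head=1 tape=Y[Y]_   (C,Y)→(B,Y,L)
state=B head=0 tape=[Y]Y_   (B,Y)→(B,X,R)
state=B head=1 tape=X[Y]_   (B,Y)→(B,X,R)
state=B head=2 tape=XX[_]
No transition is defined for (B, _); M halts in state B.

B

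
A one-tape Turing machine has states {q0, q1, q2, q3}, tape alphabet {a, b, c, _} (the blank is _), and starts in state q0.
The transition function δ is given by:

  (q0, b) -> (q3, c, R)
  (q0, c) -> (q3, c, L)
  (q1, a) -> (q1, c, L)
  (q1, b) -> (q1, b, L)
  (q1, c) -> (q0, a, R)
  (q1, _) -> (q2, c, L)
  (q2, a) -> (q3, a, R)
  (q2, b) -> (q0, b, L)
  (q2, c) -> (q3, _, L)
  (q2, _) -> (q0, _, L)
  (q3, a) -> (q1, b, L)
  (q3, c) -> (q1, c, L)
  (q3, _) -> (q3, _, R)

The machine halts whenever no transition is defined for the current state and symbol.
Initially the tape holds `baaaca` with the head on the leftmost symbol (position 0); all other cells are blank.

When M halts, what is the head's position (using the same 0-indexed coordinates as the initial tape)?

-3

q0 | ___[b]aaaca   read b → write c, move R, go to q3
q3 | ___c[a]aaca   read a → write b, move L, go to q1
q1 | ___[c]baaca   read c → write a, move R, go to q0
q0 | ___a[b]aaca   read b → write c, move R, go to q3
q3 | ___ac[a]aca   read a → write b, move L, go to q1
q1 | ___a[c]baca   read c → write a, move R, go to q0
q0 | ___aa[b]aca   read b → write c, move R, go to q3
q3 | ___aac[a]ca   read a → write b, move L, go to q1
q1 | ___aa[c]bca   read c → write a, move R, go to q0
q0 | ___aaa[b]ca   read b → write c, move R, go to q3
q3 | ___aaac[c]a   read c → write c, move L, go to q1
q1 | ___aaa[c]ca   read c → write a, move R, go to q0
q0 | ___aaaa[c]a   read c → write c, move L, go to q3
q3 | ___aaa[a]ca   read a → write b, move L, go to q1
q1 | ___aa[a]bca   read a → write c, move L, go to q1
q1 | ___a[a]cbca   read a → write c, move L, go to q1
q1 | ___[a]ccbca   read a → write c, move L, go to q1
q1 | __[_]cccbca   read _ → write c, move L, go to q2
q2 | _[_]ccccbca   read _ → write _, move L, go to q0
q0 | [_]_ccccbca
At halt the head is at cell -3.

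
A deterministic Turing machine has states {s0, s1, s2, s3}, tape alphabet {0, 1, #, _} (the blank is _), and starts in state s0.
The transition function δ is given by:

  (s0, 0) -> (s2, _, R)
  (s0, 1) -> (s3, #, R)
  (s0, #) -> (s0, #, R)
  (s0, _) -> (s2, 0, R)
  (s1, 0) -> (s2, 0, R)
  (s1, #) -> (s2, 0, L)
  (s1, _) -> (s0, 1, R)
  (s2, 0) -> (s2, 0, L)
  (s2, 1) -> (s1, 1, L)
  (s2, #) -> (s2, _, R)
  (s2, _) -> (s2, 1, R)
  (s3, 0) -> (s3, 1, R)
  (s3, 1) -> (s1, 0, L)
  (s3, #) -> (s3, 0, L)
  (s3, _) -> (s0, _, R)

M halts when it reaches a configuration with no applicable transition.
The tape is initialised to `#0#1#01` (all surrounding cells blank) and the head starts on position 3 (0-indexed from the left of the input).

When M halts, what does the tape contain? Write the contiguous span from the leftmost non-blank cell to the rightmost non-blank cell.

s0 | #0#[1]#01   read 1 → write #, move R, go to s3
s3 | #0##[#]01   read # → write 0, move L, go to s3
s3 | #0#[#]001   read # → write 0, move L, go to s3
s3 | #0[#]0001   read # → write 0, move L, go to s3
s3 | #[0]00001   read 0 → write 1, move R, go to s3
s3 | #1[0]0001   read 0 → write 1, move R, go to s3
s3 | #11[0]001   read 0 → write 1, move R, go to s3
s3 | #111[0]01   read 0 → write 1, move R, go to s3
s3 | #1111[0]1   read 0 → write 1, move R, go to s3
s3 | #11111[1]   read 1 → write 0, move L, go to s1
s1 | #1111[1]0
The non-blank tape span at halt is #111110.

#111110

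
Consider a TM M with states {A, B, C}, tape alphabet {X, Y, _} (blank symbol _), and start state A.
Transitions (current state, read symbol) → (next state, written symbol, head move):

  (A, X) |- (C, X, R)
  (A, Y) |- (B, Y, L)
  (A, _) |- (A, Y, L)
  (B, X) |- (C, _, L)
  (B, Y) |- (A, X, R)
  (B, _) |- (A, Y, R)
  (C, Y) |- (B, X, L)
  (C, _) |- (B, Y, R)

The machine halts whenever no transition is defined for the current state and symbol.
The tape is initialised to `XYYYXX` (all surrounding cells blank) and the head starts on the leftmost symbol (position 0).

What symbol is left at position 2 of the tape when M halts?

A | _[X]YYYXX   read X → write X, move R, go to C
C | _X[Y]YYXX   read Y → write X, move L, go to B
B | _[X]XYYXX   read X → write _, move L, go to C
C | [_]_XYYXX   read _ → write Y, move R, go to B
B | Y[_]XYYXX   read _ → write Y, move R, go to A
A | YY[X]YYXX   read X → write X, move R, go to C
C | YYX[Y]YXX   read Y → write X, move L, go to B
B | YY[X]XYXX   read X → write _, move L, go to C
C | Y[Y]_XYXX   read Y → write X, move L, go to B
B | [Y]X_XYXX   read Y → write X, move R, go to A
A | X[X]_XYXX   read X → write X, move R, go to C
C | XX[_]XYXX   read _ → write Y, move R, go to B
B | XXY[X]YXX   read X → write _, move L, go to C
C | XX[Y]_YXX   read Y → write X, move L, go to B
B | X[X]X_YXX   read X → write _, move L, go to C
C | [X]_X_YXX
Cell 2 holds _ when M halts.

_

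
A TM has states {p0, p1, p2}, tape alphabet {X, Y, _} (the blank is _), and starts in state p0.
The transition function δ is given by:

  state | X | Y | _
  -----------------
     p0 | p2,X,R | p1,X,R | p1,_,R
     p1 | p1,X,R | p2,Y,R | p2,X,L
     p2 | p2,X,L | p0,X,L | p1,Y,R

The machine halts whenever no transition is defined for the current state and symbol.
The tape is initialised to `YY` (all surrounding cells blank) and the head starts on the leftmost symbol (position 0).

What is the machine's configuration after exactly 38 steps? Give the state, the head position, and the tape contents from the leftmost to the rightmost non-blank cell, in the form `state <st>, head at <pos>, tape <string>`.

state=p0 head=0 tape=__[Y]Y_____   (p0,Y)→(p1,X,R)
state=p1 head=1 tape=__X[Y]_____   (p1,Y)→(p2,Y,R)
state=p2 head=2 tape=__XY[_]____   (p2,_)→(p1,Y,R)
state=p1 head=3 tape=__XYY[_]___   (p1,_)→(p2,X,L)
state=p2 head=2 tape=__XY[Y]X___   (p2,Y)→(p0,X,L)
state=p0 head=1 tape=__X[Y]XX___   (p0,Y)→(p1,X,R)
state=p1 head=2 tape=__XX[X]X___   (p1,X)→(p1,X,R)
state=p1 head=3 tape=__XXX[X]___   (p1,X)→(p1,X,R)
state=p1 head=4 tape=__XXXX[_]__   (p1,_)→(p2,X,L)
state=p2 head=3 tape=__XXX[X]X__   (p2,X)→(p2,X,L)
state=p2 head=2 tape=__XX[X]XX__   (p2,X)→(p2,X,L)
state=p2 head=1 tape=__X[X]XXX__   (p2,X)→(p2,X,L)
state=p2 head=0 tape=__[X]XXXX__   (p2,X)→(p2,X,L)
state=p2 head=-1 tape=_[_]XXXXX__   (p2,_)→(p1,Y,R)
state=p1 head=0 tape=_Y[X]XXXX__   (p1,X)→(p1,X,R)
state=p1 head=1 tape=_YX[X]XXX__   (p1,X)→(p1,X,R)
state=p1 head=2 tape=_YXX[X]XX__   (p1,X)→(p1,X,R)
state=p1 head=3 tape=_YXXX[X]X__   (p1,X)→(p1,X,R)
state=p1 head=4 tape=_YXXXX[X]__   (p1,X)→(p1,X,R)
state=p1 head=5 tape=_YXXXXX[_]_   (p1,_)→(p2,X,L)
state=p2 head=4 tape=_YXXXX[X]X_   (p2,X)→(p2,X,L)
state=p2 head=3 tape=_YXXX[X]XX_   (p2,X)→(p2,X,L)
state=p2 head=2 tape=_YXX[X]XXX_   (p2,X)→(p2,X,L)
state=p2 head=1 tape=_YX[X]XXXX_   (p2,X)→(p2,X,L)
state=p2 head=0 tape=_Y[X]XXXXX_   (p2,X)→(p2,X,L)
state=p2 head=-1 tape=_[Y]XXXXXX_   (p2,Y)→(p0,X,L)
state=p0 head=-2 tape=[_]XXXXXXX_   (p0,_)→(p1,_,R)
state=p1 head=-1 tape=_[X]XXXXXX_   (p1,X)→(p1,X,R)
state=p1 head=0 tape=_X[X]XXXXX_   (p1,X)→(p1,X,R)
state=p1 head=1 tape=_XX[X]XXXX_   (p1,X)→(p1,X,R)
state=p1 head=2 tape=_XXX[X]XXX_   (p1,X)→(p1,X,R)
state=p1 head=3 tape=_XXXX[X]XX_   (p1,X)→(p1,X,R)
state=p1 head=4 tape=_XXXXX[X]X_   (p1,X)→(p1,X,R)
state=p1 head=5 tape=_XXXXXX[X]_   (p1,X)→(p1,X,R)
state=p1 head=6 tape=_XXXXXXX[_]   (p1,_)→(p2,X,L)
state=p2 head=5 tape=_XXXXXX[X]X   (p2,X)→(p2,X,L)
state=p2 head=4 tape=_XXXXX[X]XX   (p2,X)→(p2,X,L)
state=p2 head=3 tape=_XXXX[X]XXX   (p2,X)→(p2,X,L)
state=p2 head=2 tape=_XXX[X]XXXX
After 38 steps: state p2, head at 2, tape XXXXXXXX.

state p2, head at 2, tape XXXXXXXX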